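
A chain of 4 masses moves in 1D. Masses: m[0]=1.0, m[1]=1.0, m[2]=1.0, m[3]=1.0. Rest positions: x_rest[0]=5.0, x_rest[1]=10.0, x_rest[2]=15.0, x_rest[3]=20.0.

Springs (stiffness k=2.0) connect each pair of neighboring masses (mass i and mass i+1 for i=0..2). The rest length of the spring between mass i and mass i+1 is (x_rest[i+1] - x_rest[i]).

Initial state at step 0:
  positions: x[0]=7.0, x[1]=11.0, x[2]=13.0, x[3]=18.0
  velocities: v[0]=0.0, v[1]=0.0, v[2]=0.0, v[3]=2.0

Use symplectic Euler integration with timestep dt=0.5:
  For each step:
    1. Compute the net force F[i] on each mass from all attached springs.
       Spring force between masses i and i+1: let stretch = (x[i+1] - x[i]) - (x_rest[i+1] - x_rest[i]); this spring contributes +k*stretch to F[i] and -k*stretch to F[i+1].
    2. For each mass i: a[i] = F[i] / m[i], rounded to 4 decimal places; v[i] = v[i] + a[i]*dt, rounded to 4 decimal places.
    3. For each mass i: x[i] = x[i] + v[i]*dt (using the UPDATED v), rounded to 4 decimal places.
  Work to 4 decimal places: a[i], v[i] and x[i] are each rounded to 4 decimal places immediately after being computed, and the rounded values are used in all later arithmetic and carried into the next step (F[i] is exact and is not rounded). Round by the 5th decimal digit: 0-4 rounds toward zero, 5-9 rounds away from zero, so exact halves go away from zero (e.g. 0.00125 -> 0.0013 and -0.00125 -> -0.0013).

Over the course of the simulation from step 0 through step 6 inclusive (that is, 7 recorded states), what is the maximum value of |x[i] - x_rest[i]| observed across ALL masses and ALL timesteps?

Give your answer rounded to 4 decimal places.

Answer: 3.6875

Derivation:
Step 0: x=[7.0000 11.0000 13.0000 18.0000] v=[0.0000 0.0000 0.0000 2.0000]
Step 1: x=[6.5000 10.0000 14.5000 19.0000] v=[-1.0000 -2.0000 3.0000 2.0000]
Step 2: x=[5.2500 9.5000 16.0000 20.2500] v=[-2.5000 -1.0000 3.0000 2.5000]
Step 3: x=[3.6250 10.1250 16.3750 21.8750] v=[-3.2500 1.2500 0.7500 3.2500]
Step 4: x=[2.7500 10.6250 16.3750 23.2500] v=[-1.7500 1.0000 0.0000 2.7500]
Step 5: x=[3.3125 10.0625 16.9375 23.6875] v=[1.1250 -1.1250 1.1250 0.8750]
Step 6: x=[4.7500 9.5625 17.4375 23.2500] v=[2.8750 -1.0000 1.0000 -0.8750]
Max displacement = 3.6875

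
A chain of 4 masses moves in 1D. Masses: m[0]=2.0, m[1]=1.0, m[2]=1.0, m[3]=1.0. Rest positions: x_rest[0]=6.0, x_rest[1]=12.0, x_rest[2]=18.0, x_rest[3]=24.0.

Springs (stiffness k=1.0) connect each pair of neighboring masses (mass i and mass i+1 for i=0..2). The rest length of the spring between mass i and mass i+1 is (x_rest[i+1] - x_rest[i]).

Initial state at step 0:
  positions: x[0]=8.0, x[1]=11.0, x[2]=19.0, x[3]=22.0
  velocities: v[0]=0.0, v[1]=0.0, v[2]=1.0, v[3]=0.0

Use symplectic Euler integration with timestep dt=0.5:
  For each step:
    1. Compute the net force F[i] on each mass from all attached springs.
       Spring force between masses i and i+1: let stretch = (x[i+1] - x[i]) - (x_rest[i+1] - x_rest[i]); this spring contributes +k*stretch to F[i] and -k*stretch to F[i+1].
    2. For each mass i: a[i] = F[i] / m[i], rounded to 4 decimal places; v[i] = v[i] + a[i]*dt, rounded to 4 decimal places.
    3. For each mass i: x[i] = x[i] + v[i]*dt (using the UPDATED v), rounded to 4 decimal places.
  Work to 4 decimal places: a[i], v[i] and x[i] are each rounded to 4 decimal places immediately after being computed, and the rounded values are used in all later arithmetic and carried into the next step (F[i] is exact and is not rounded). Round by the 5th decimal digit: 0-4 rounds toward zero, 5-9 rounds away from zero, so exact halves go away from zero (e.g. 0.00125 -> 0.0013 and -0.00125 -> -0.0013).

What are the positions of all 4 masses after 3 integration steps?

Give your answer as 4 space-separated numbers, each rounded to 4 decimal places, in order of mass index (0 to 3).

Answer: 6.6269 14.5665 16.8672 24.8125

Derivation:
Step 0: x=[8.0000 11.0000 19.0000 22.0000] v=[0.0000 0.0000 1.0000 0.0000]
Step 1: x=[7.6250 12.2500 18.2500 22.7500] v=[-0.7500 2.5000 -1.5000 1.5000]
Step 2: x=[7.0781 13.8438 17.1250 23.8750] v=[-1.0938 3.1875 -2.2500 2.2500]
Step 3: x=[6.6269 14.5665 16.8672 24.8125] v=[-0.9024 1.4453 -0.5156 1.8750]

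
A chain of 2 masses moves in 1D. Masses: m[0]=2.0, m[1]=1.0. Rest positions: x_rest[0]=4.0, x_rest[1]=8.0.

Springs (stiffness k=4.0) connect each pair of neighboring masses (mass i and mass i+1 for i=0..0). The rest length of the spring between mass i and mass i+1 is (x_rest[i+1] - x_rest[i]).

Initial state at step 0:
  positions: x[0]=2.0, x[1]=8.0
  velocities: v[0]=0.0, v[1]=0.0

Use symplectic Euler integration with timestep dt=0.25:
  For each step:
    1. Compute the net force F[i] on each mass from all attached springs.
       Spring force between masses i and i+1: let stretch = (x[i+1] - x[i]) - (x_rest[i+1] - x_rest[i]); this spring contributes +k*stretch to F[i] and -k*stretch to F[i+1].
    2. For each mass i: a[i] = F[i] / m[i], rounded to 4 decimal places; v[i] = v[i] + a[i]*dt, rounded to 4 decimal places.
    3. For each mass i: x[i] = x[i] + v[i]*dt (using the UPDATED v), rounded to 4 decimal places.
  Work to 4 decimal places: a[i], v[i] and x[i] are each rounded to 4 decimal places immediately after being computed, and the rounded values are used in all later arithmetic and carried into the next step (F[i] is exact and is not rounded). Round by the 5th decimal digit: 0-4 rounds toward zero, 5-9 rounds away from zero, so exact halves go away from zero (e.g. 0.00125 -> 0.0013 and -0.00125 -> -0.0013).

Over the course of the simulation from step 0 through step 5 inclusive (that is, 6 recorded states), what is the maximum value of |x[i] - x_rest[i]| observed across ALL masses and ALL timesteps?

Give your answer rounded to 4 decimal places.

Step 0: x=[2.0000 8.0000] v=[0.0000 0.0000]
Step 1: x=[2.2500 7.5000] v=[1.0000 -2.0000]
Step 2: x=[2.6563 6.6875] v=[1.6250 -3.2500]
Step 3: x=[3.0665 5.8672] v=[1.6406 -3.2812]
Step 4: x=[3.3268 5.3467] v=[1.0410 -2.0819]
Step 5: x=[3.3396 5.3213] v=[0.0510 -0.1018]
Max displacement = 2.6787

Answer: 2.6787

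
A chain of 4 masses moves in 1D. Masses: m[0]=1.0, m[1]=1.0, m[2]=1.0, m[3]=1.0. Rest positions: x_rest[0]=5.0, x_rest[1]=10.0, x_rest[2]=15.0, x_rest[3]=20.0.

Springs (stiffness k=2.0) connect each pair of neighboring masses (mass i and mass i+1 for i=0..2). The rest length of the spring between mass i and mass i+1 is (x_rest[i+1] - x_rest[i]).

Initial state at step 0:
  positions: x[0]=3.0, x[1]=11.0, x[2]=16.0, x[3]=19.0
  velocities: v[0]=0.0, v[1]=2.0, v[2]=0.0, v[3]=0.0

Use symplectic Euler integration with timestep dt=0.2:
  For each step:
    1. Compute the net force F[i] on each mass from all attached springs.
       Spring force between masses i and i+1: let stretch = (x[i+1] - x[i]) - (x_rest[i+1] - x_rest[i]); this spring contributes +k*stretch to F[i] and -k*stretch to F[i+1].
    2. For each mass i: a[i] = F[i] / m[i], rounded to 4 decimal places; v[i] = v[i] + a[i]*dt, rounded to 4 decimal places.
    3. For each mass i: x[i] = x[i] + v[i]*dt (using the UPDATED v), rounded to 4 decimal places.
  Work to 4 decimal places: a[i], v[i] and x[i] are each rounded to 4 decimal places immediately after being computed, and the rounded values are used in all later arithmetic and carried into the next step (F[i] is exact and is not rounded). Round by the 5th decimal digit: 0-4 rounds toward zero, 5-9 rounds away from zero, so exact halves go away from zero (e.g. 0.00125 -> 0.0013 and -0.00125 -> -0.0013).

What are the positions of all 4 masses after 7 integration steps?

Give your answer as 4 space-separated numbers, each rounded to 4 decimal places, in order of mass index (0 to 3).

Answer: 7.1137 9.1063 14.4227 21.1574

Derivation:
Step 0: x=[3.0000 11.0000 16.0000 19.0000] v=[0.0000 2.0000 0.0000 0.0000]
Step 1: x=[3.2400 11.1600 15.8400 19.1600] v=[1.2000 0.8000 -0.8000 0.8000]
Step 2: x=[3.7136 11.0608 15.5712 19.4544] v=[2.3680 -0.4960 -1.3440 1.4720]
Step 3: x=[4.3750 10.7347 15.2522 19.8381] v=[3.3069 -1.6307 -1.5949 1.9187]
Step 4: x=[5.1452 10.2612 14.9387 20.2550] v=[3.8508 -2.3676 -1.5675 2.0843]
Step 5: x=[5.9246 9.7526 14.6763 20.6466] v=[3.8972 -2.5430 -1.3120 1.9578]
Step 6: x=[6.6103 9.3317 14.4976 20.9605] v=[3.4284 -2.1047 -0.8934 1.5697]
Step 7: x=[7.1137 9.1063 14.4227 21.1574] v=[2.5170 -1.1269 -0.3746 0.9845]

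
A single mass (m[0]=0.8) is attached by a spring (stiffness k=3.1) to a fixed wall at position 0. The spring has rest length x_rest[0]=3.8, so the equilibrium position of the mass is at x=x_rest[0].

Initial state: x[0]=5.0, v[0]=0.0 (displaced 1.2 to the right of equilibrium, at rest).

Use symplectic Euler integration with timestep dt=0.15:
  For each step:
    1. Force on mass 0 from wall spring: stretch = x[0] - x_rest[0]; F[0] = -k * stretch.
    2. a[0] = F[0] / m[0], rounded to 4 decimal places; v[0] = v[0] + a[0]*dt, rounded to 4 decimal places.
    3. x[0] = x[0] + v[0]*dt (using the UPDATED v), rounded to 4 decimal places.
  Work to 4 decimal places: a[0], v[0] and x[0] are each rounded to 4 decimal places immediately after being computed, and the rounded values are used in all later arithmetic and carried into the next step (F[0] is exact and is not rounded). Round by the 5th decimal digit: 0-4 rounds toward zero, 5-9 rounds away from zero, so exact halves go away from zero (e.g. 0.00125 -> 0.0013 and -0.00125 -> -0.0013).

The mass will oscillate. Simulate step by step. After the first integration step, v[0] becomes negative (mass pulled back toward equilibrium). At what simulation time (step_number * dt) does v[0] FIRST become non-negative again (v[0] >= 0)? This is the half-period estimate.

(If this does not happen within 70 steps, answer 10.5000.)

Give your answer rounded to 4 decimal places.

Answer: 1.6500

Derivation:
Step 0: x=[5.0000] v=[0.0000]
Step 1: x=[4.8954] v=[-0.6975]
Step 2: x=[4.6953] v=[-1.3342]
Step 3: x=[4.4171] v=[-1.8546]
Step 4: x=[4.0851] v=[-2.2133]
Step 5: x=[3.7283] v=[-2.3790]
Step 6: x=[3.3777] v=[-2.3373]
Step 7: x=[3.0639] v=[-2.0918]
Step 8: x=[2.8143] v=[-1.6639]
Step 9: x=[2.6507] v=[-1.0910]
Step 10: x=[2.5873] v=[-0.4230]
Step 11: x=[2.6296] v=[0.2819]
First v>=0 after going negative at step 11, time=1.6500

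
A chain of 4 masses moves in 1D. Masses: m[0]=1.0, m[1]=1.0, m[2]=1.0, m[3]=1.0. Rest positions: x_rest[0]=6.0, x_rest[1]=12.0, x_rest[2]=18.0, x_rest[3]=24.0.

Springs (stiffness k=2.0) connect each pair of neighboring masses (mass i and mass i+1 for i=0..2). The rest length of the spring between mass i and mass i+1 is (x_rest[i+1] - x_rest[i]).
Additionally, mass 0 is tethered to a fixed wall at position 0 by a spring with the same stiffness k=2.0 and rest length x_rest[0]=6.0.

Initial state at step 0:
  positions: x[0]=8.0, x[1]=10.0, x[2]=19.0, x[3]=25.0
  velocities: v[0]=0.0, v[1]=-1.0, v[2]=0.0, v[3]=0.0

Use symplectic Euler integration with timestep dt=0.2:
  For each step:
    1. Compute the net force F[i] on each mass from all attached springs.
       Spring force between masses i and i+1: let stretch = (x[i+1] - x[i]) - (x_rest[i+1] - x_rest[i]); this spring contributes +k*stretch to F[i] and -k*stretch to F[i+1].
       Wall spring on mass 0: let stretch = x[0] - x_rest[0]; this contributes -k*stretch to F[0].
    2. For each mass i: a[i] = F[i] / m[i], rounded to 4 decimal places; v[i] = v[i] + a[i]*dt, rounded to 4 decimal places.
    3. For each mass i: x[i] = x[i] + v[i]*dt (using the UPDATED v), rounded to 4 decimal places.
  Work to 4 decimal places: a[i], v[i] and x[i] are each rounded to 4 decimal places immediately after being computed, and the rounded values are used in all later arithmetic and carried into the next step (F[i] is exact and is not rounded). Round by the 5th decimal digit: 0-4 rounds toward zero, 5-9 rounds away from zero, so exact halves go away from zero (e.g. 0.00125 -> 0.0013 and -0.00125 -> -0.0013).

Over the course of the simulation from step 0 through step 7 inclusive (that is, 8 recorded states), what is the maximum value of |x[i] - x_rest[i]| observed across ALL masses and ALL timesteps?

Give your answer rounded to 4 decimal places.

Step 0: x=[8.0000 10.0000 19.0000 25.0000] v=[0.0000 -1.0000 0.0000 0.0000]
Step 1: x=[7.5200 10.3600 18.7600 25.0000] v=[-2.4000 1.8000 -1.2000 0.0000]
Step 2: x=[6.6656 11.1648 18.3472 24.9808] v=[-4.2720 4.0240 -2.0640 -0.0960]
Step 3: x=[5.6379 12.1843 17.8905 24.9109] v=[-5.1386 5.0973 -2.2835 -0.3494]
Step 4: x=[4.6829 13.1365 17.5389 24.7594] v=[-4.7752 4.7612 -1.7578 -0.7576]
Step 5: x=[4.0295 13.7646 17.4128 24.5102] v=[-3.2669 3.1407 -0.6306 -1.2458]
Step 6: x=[3.8326 13.9058 17.5626 24.1732] v=[-0.9847 0.7059 0.7491 -1.6848]
Step 7: x=[4.1349 13.5337 17.9487 23.7874] v=[1.5115 -1.8607 1.9306 -1.9290]
Max displacement = 2.1674

Answer: 2.1674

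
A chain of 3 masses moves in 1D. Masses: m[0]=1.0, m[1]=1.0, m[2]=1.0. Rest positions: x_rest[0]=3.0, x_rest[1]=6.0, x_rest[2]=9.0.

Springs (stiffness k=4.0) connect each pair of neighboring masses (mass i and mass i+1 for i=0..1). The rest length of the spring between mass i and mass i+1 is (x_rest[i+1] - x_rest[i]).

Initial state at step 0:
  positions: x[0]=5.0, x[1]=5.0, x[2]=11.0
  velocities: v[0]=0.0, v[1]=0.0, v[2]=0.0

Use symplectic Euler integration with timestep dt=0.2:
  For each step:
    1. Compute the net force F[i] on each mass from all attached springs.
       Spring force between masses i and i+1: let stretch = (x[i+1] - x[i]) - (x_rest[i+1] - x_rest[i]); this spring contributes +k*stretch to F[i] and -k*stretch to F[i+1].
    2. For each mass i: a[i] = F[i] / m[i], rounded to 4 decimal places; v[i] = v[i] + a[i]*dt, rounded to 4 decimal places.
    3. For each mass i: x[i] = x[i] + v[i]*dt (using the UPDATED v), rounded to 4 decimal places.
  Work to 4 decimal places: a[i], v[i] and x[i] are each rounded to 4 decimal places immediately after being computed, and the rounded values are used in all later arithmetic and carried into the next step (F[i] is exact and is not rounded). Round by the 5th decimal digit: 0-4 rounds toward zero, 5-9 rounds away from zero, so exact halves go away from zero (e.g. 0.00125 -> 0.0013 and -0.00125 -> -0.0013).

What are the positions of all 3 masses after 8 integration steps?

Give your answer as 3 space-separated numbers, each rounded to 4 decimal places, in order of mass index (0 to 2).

Answer: 5.0275 4.9450 11.0275

Derivation:
Step 0: x=[5.0000 5.0000 11.0000] v=[0.0000 0.0000 0.0000]
Step 1: x=[4.5200 5.9600 10.5200] v=[-2.4000 4.8000 -2.4000]
Step 2: x=[3.7904 7.4192 9.7904] v=[-3.6480 7.2960 -3.6480]
Step 3: x=[3.1614 8.6772 9.1614] v=[-3.1450 6.2899 -3.1450]
Step 4: x=[2.9349 9.1301 8.9349] v=[-1.1324 2.2646 -1.1324]
Step 5: x=[3.2197 8.5606 9.2197] v=[1.4238 -2.8477 1.4238]
Step 6: x=[3.8790 7.2420 9.8790] v=[3.2965 -6.5931 3.2965]
Step 7: x=[4.5964 5.8072 10.5964] v=[3.5869 -7.1739 3.5869]
Step 8: x=[5.0275 4.9450 11.0275] v=[2.1555 -4.3112 2.1555]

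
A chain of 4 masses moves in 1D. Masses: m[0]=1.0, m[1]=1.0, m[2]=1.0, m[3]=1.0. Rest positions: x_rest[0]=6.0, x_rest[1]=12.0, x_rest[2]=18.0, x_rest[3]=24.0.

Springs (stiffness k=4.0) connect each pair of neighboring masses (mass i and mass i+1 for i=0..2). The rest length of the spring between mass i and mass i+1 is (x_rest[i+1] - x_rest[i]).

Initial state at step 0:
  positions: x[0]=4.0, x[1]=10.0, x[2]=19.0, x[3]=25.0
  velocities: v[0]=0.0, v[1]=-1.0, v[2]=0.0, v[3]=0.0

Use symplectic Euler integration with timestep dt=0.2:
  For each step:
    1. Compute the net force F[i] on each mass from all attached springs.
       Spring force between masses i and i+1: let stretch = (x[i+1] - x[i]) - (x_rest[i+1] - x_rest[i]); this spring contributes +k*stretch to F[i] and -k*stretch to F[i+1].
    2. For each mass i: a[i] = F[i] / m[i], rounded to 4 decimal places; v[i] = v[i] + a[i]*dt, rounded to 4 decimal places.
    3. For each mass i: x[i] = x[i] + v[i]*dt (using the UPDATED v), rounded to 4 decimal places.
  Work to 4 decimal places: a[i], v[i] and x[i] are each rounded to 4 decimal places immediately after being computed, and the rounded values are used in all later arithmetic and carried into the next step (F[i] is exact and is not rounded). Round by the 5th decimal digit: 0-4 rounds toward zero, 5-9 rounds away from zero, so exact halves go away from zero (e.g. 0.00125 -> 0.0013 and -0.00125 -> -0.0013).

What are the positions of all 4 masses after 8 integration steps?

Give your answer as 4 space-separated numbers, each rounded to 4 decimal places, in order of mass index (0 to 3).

Answer: 6.8355 11.0461 17.3367 21.1818

Derivation:
Step 0: x=[4.0000 10.0000 19.0000 25.0000] v=[0.0000 -1.0000 0.0000 0.0000]
Step 1: x=[4.0000 10.2800 18.5200 25.0000] v=[0.0000 1.4000 -2.4000 0.0000]
Step 2: x=[4.0448 10.8736 17.7584 24.9232] v=[0.2240 2.9680 -3.8080 -0.3840]
Step 3: x=[4.2222 11.4762 17.0416 24.6600] v=[0.8870 3.0128 -3.5840 -1.3158]
Step 4: x=[4.6002 11.8086 16.6533 24.1379] v=[1.8902 1.6619 -1.9416 -2.6105]
Step 5: x=[5.1716 11.7628 16.6874 23.3783] v=[2.8569 -0.2291 0.1703 -3.7982]
Step 6: x=[5.8376 11.4503 17.0041 22.5081] v=[3.3299 -1.5624 1.5833 -4.3509]
Step 7: x=[6.4416 11.1284 17.3128 21.7173] v=[3.0201 -1.6095 1.5435 -3.9541]
Step 8: x=[6.8355 11.0461 17.3367 21.1818] v=[1.9695 -0.4114 0.1196 -2.6777]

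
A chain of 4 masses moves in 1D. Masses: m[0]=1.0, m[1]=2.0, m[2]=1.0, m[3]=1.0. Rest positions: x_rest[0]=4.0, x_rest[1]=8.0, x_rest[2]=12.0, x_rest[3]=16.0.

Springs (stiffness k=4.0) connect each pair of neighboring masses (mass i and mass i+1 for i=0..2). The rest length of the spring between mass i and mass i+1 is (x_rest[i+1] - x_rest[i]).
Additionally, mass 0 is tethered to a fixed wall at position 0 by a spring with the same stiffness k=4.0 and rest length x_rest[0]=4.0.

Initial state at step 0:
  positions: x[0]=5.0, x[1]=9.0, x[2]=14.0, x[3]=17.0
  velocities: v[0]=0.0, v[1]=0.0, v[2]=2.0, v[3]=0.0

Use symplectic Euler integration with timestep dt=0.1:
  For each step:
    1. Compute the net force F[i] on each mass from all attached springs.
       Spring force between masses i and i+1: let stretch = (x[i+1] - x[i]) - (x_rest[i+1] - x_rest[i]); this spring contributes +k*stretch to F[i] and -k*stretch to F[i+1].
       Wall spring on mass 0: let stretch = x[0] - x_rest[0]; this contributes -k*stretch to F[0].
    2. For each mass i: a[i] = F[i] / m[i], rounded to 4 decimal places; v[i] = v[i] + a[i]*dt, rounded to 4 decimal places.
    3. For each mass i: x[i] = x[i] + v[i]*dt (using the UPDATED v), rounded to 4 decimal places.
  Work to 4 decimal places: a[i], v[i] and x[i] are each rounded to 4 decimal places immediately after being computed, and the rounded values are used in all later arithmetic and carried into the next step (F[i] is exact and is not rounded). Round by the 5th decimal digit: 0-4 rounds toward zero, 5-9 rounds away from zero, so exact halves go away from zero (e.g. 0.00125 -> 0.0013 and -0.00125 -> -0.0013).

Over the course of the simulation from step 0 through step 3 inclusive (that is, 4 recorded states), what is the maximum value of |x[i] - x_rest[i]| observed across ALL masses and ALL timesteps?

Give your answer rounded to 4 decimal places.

Answer: 2.1528

Derivation:
Step 0: x=[5.0000 9.0000 14.0000 17.0000] v=[0.0000 0.0000 2.0000 0.0000]
Step 1: x=[4.9600 9.0200 14.1200 17.0400] v=[-0.4000 0.2000 1.2000 0.4000]
Step 2: x=[4.8840 9.0608 14.1528 17.1232] v=[-0.7600 0.4080 0.3280 0.8320]
Step 3: x=[4.7797 9.1199 14.1007 17.2476] v=[-1.0429 0.5910 -0.5206 1.2438]
Max displacement = 2.1528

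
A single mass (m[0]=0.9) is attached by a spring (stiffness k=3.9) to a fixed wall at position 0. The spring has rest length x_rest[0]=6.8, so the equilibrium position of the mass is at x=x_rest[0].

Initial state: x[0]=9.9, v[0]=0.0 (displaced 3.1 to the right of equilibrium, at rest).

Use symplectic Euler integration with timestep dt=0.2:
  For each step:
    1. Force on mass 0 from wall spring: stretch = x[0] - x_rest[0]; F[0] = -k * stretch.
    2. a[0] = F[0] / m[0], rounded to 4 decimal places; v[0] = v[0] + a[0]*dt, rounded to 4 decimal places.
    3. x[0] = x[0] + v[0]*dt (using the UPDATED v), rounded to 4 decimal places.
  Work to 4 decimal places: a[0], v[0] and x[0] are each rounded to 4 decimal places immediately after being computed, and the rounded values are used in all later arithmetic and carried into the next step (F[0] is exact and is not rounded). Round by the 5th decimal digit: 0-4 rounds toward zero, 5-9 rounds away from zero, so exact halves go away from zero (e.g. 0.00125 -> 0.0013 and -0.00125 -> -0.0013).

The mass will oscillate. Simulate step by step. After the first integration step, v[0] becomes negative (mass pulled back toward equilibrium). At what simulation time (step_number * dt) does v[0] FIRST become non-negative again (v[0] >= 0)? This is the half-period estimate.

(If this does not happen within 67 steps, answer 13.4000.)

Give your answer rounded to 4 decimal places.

Step 0: x=[9.9000] v=[0.0000]
Step 1: x=[9.3627] v=[-2.6867]
Step 2: x=[8.3812] v=[-4.9077]
Step 3: x=[7.1256] v=[-6.2781]
Step 4: x=[5.8135] v=[-6.5603]
Step 5: x=[4.6724] v=[-5.7053]
Step 6: x=[3.9001] v=[-3.8614]
Step 7: x=[3.6305] v=[-1.3482]
Step 8: x=[3.9102] v=[1.3987]
First v>=0 after going negative at step 8, time=1.6000

Answer: 1.6000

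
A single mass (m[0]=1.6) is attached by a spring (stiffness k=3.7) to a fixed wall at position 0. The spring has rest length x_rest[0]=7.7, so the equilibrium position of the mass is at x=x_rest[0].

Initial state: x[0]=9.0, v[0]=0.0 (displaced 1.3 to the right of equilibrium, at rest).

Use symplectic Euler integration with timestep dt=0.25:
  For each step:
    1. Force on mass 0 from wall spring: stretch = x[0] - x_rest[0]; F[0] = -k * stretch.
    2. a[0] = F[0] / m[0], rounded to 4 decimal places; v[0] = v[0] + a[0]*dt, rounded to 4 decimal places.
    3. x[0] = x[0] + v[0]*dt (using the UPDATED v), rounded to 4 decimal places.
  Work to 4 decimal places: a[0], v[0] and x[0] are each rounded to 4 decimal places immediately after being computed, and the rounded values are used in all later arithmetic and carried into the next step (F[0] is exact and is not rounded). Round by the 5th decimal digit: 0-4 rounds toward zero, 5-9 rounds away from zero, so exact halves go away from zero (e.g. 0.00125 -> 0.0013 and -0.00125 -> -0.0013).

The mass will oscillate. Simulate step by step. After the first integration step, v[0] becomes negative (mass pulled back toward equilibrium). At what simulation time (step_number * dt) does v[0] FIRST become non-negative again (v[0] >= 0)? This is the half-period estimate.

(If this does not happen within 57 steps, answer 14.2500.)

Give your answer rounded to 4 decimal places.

Answer: 2.2500

Derivation:
Step 0: x=[9.0000] v=[0.0000]
Step 1: x=[8.8121] v=[-0.7516]
Step 2: x=[8.4635] v=[-1.3945]
Step 3: x=[8.0045] v=[-1.8359]
Step 4: x=[7.5015] v=[-2.0120]
Step 5: x=[7.0272] v=[-1.8973]
Step 6: x=[6.6501] v=[-1.5083]
Step 7: x=[6.4248] v=[-0.9013]
Step 8: x=[6.3838] v=[-0.1641]
Step 9: x=[6.5330] v=[0.5968]
First v>=0 after going negative at step 9, time=2.2500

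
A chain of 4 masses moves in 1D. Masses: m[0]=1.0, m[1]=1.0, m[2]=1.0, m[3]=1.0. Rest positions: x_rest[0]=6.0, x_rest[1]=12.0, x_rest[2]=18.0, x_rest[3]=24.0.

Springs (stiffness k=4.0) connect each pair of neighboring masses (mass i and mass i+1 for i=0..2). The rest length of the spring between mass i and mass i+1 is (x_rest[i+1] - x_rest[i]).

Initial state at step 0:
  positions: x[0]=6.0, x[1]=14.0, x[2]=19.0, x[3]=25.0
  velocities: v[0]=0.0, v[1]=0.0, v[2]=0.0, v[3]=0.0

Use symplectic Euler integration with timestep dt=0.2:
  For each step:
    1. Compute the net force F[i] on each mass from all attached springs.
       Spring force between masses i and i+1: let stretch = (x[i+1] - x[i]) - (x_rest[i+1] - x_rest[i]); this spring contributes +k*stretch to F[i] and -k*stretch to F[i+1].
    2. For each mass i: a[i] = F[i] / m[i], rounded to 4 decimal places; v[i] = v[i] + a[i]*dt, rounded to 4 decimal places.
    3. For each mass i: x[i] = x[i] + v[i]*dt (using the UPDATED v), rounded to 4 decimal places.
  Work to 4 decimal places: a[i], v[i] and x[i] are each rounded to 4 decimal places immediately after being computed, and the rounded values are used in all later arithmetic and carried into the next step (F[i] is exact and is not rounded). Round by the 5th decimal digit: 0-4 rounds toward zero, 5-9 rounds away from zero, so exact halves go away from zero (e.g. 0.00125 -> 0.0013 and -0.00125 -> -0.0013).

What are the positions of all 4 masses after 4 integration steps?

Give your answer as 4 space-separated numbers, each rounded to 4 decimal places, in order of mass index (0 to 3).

Answer: 7.6538 11.9122 19.2049 25.2290

Derivation:
Step 0: x=[6.0000 14.0000 19.0000 25.0000] v=[0.0000 0.0000 0.0000 0.0000]
Step 1: x=[6.3200 13.5200 19.1600 25.0000] v=[1.6000 -2.4000 0.8000 0.0000]
Step 2: x=[6.8320 12.7904 19.3520 25.0256] v=[2.5600 -3.6480 0.9600 0.1280]
Step 3: x=[7.3373 12.1573 19.4019 25.1034] v=[2.5267 -3.1654 0.2496 0.3891]
Step 4: x=[7.6538 11.9122 19.2049 25.2290] v=[1.5827 -1.2257 -0.9849 0.6279]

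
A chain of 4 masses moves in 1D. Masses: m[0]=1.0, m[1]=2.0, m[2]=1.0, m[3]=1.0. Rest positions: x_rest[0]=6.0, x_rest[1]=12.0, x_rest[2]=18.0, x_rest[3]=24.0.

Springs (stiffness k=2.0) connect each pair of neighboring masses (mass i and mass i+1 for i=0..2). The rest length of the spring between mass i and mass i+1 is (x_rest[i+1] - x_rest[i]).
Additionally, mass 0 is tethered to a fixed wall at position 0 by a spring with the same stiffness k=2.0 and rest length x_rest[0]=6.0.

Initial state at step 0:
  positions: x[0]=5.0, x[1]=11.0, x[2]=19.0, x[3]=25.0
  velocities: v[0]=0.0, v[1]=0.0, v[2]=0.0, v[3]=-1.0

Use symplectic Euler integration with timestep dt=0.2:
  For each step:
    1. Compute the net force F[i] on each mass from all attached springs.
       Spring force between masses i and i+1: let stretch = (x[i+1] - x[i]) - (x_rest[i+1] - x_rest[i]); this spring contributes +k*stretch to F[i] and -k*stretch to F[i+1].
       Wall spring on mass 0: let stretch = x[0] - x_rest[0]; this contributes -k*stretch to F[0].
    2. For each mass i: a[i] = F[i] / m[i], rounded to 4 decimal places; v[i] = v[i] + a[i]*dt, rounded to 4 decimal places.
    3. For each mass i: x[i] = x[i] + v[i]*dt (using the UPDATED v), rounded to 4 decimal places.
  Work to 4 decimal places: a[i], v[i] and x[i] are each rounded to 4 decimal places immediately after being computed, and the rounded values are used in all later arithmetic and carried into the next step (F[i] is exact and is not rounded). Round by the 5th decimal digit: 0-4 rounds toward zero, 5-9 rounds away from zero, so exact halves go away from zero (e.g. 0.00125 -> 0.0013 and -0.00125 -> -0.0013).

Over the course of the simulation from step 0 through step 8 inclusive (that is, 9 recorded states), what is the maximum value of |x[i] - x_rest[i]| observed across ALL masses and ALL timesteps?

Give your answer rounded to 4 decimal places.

Answer: 1.1886

Derivation:
Step 0: x=[5.0000 11.0000 19.0000 25.0000] v=[0.0000 0.0000 0.0000 -1.0000]
Step 1: x=[5.0800 11.0800 18.8400 24.8000] v=[0.4000 0.4000 -0.8000 -1.0000]
Step 2: x=[5.2336 11.2304 18.5360 24.6032] v=[0.7680 0.7520 -1.5200 -0.9840]
Step 3: x=[5.4483 11.4332 18.1329 24.4010] v=[1.0733 1.0138 -2.0154 -1.0109]
Step 4: x=[5.7059 11.6646 17.6953 24.1774] v=[1.2879 1.1568 -2.1880 -1.1181]
Step 5: x=[5.9837 11.8988 17.2938 23.9152] v=[1.3890 1.1712 -2.0074 -1.3109]
Step 6: x=[6.2560 12.1122 16.9904 23.6033] v=[1.3616 1.0672 -1.5168 -1.5595]
Step 7: x=[6.4963 12.2865 16.8258 23.2424] v=[1.2017 0.8716 -0.8229 -1.8047]
Step 8: x=[6.6802 12.4108 16.8114 22.8481] v=[0.9193 0.6214 -0.0720 -1.9713]
Max displacement = 1.1886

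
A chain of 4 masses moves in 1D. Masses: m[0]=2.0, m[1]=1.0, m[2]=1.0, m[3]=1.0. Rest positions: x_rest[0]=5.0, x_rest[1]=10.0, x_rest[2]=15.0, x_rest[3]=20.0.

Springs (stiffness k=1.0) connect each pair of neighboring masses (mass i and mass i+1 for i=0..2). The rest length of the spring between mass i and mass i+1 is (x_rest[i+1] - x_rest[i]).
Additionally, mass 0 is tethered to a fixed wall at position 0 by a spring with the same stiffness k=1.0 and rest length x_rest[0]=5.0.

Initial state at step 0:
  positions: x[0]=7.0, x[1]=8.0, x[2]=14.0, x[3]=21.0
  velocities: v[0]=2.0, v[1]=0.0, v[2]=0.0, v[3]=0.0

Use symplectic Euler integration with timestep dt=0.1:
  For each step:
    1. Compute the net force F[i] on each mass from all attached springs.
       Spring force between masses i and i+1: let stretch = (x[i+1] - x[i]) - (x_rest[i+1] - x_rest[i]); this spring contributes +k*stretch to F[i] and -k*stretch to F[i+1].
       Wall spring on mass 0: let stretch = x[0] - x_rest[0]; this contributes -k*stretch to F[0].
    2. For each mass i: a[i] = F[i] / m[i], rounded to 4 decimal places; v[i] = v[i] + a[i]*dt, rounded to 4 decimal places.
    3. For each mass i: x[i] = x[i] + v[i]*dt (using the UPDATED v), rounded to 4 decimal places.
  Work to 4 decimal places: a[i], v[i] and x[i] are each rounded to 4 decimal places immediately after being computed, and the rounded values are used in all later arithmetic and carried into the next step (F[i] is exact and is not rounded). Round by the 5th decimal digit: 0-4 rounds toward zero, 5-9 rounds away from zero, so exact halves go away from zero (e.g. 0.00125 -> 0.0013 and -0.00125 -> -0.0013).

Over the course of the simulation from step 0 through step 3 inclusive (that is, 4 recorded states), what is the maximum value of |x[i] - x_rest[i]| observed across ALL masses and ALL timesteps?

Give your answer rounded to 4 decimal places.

Step 0: x=[7.0000 8.0000 14.0000 21.0000] v=[2.0000 0.0000 0.0000 0.0000]
Step 1: x=[7.1700 8.0500 14.0100 20.9800] v=[1.7000 0.5000 0.1000 -0.2000]
Step 2: x=[7.3086 8.1508 14.0301 20.9403] v=[1.3855 1.0080 0.2010 -0.3970]
Step 3: x=[7.4148 8.3020 14.0605 20.8815] v=[1.0622 1.5117 0.3041 -0.5880]
Max displacement = 2.4148

Answer: 2.4148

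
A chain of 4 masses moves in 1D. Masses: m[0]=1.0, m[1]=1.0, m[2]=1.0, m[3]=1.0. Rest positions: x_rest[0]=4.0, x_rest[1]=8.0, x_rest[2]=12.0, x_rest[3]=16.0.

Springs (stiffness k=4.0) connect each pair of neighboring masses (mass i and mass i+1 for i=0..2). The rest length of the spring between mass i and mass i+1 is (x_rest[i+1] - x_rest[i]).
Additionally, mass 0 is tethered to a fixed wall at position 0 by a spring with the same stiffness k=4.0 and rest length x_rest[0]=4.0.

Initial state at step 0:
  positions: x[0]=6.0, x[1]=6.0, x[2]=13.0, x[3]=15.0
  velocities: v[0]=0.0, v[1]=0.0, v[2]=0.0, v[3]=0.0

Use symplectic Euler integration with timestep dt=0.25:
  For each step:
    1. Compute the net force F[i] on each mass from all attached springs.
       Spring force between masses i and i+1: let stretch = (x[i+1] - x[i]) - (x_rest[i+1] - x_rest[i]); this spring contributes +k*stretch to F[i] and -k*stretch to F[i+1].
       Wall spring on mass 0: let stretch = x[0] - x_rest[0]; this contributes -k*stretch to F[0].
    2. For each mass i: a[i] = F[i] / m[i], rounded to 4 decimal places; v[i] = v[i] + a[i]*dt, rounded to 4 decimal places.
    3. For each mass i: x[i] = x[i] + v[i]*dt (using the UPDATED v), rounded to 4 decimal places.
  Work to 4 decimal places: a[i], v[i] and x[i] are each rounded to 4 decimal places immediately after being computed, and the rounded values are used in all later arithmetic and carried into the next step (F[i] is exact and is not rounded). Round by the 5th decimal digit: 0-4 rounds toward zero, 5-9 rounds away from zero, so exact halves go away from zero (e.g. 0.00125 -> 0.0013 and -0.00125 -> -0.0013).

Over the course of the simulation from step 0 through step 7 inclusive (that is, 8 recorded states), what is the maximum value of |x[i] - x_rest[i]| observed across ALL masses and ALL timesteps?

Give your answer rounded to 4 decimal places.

Answer: 2.7085

Derivation:
Step 0: x=[6.0000 6.0000 13.0000 15.0000] v=[0.0000 0.0000 0.0000 0.0000]
Step 1: x=[4.5000 7.7500 11.7500 15.5000] v=[-6.0000 7.0000 -5.0000 2.0000]
Step 2: x=[2.6875 9.6875 10.4375 16.0625] v=[-7.2500 7.7500 -5.2500 2.2500]
Step 3: x=[1.9531 10.0625 10.3438 16.2188] v=[-2.9375 1.5000 -0.3750 0.6250]
Step 4: x=[2.7578 8.4805 11.6485 15.9063] v=[3.2188 -6.3281 5.2187 -1.2500]
Step 5: x=[4.3037 6.2598 13.2256 15.5294] v=[6.1837 -8.8828 6.3085 -1.5078]
Step 6: x=[5.2627 5.2915 13.6372 15.5765] v=[3.8361 -3.8731 1.6465 0.1884]
Step 7: x=[4.9133 6.4025 12.4472 16.1388] v=[-1.3978 4.4438 -4.7599 2.2491]
Max displacement = 2.7085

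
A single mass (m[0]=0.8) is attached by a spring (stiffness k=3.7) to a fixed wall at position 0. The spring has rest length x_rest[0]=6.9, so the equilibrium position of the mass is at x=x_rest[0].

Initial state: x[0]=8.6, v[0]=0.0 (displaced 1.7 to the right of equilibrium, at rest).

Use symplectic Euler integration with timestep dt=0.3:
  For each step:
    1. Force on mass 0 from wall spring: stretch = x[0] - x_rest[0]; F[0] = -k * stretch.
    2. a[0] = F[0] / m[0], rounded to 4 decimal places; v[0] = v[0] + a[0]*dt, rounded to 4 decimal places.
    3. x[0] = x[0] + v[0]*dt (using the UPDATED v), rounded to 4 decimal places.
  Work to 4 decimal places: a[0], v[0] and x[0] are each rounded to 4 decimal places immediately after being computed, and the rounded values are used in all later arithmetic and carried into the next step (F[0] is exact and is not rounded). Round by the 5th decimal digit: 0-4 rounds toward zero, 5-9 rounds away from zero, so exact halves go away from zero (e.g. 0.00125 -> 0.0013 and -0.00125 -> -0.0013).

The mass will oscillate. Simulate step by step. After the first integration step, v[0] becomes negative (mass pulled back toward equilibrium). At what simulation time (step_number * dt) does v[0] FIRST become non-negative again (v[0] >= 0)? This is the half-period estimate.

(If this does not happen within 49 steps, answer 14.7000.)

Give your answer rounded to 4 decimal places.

Step 0: x=[8.6000] v=[0.0000]
Step 1: x=[7.8924] v=[-2.3588]
Step 2: x=[6.7717] v=[-3.7358]
Step 3: x=[5.7044] v=[-3.5578]
Step 4: x=[5.1347] v=[-1.8989]
Step 5: x=[5.2999] v=[0.5505]
First v>=0 after going negative at step 5, time=1.5000

Answer: 1.5000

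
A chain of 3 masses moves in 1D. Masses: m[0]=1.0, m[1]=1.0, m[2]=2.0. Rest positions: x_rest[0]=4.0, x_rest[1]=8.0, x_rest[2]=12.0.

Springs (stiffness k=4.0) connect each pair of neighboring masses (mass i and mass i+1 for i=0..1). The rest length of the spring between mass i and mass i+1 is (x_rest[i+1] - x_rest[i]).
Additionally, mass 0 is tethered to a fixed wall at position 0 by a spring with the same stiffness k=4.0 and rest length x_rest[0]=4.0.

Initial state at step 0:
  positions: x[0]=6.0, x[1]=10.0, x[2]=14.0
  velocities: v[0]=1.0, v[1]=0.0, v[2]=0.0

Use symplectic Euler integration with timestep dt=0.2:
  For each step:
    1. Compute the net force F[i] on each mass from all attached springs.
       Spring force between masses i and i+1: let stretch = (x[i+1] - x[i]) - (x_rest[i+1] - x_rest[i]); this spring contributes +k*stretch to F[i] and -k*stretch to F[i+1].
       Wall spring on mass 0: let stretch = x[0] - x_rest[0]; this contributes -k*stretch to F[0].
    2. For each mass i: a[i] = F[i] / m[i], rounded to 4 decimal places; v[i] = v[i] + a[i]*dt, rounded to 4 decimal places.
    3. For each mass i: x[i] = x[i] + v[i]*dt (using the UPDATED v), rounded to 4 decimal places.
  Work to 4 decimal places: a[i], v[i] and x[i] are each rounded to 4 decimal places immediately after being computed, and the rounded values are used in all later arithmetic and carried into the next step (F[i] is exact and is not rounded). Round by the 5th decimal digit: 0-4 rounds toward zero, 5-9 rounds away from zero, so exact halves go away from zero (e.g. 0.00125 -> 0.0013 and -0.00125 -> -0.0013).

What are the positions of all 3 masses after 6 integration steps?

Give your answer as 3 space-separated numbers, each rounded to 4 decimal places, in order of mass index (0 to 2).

Answer: 3.7741 8.7849 13.8581

Derivation:
Step 0: x=[6.0000 10.0000 14.0000] v=[1.0000 0.0000 0.0000]
Step 1: x=[5.8800 10.0000 14.0000] v=[-0.6000 0.0000 0.0000]
Step 2: x=[5.4784 9.9808 14.0000] v=[-2.0080 -0.0960 0.0000]
Step 3: x=[4.9206 9.8843 13.9985] v=[-2.7888 -0.4826 -0.0077]
Step 4: x=[4.3697 9.6519 13.9878] v=[-2.7543 -1.1622 -0.0534]
Step 5: x=[3.9648 9.2681 13.9502] v=[-2.0243 -1.9192 -0.1878]
Step 6: x=[3.7741 8.7849 13.8581] v=[-0.9535 -2.4162 -0.4606]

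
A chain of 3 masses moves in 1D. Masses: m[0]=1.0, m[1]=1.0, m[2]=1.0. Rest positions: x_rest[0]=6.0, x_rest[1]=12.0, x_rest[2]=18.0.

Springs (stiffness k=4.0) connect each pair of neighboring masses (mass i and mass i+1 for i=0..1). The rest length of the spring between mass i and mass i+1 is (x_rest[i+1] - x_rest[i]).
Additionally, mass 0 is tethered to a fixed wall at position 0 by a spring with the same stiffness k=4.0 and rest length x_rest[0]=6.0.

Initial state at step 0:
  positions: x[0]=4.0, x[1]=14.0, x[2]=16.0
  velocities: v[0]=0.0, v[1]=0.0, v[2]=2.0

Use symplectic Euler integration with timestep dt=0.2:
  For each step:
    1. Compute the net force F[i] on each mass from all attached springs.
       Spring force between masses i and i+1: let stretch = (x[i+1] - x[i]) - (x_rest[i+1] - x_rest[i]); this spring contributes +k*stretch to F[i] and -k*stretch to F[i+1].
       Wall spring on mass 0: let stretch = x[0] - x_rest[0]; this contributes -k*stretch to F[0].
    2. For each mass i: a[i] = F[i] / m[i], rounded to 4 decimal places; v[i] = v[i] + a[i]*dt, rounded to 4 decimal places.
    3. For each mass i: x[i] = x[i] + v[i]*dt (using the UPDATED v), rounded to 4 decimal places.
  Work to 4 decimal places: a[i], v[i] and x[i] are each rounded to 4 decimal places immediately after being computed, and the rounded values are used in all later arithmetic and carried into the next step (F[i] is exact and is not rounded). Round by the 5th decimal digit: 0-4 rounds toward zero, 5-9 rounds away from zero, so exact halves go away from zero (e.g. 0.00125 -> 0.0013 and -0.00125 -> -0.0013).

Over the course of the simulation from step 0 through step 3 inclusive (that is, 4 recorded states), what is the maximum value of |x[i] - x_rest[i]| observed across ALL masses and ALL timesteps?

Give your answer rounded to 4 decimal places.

Answer: 2.4708

Derivation:
Step 0: x=[4.0000 14.0000 16.0000] v=[0.0000 0.0000 2.0000]
Step 1: x=[4.9600 12.7200 17.0400] v=[4.8000 -6.4000 5.2000]
Step 2: x=[6.3680 10.8896 18.3488] v=[7.0400 -9.1520 6.5440]
Step 3: x=[7.4806 9.5292 19.4241] v=[5.5629 -6.8019 5.3766]
Max displacement = 2.4708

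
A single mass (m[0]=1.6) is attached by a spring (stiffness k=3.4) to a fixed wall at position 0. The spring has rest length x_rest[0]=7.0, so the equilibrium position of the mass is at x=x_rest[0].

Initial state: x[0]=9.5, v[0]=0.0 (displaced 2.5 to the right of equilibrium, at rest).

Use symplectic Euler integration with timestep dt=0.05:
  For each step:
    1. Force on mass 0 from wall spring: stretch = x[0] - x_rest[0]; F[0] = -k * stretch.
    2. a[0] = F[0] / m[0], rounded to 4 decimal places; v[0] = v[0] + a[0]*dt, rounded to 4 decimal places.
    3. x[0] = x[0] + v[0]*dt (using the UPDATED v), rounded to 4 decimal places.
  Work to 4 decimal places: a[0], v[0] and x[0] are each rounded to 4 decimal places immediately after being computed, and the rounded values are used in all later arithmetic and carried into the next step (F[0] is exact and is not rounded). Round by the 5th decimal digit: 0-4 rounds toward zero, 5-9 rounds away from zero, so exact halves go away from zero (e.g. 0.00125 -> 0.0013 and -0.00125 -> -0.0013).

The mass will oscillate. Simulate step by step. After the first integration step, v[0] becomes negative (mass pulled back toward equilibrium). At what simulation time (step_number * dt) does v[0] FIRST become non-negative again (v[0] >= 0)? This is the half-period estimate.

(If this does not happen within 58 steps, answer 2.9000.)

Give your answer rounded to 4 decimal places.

Answer: 2.2000

Derivation:
Step 0: x=[9.5000] v=[0.0000]
Step 1: x=[9.4867] v=[-0.2656]
Step 2: x=[9.4602] v=[-0.5298]
Step 3: x=[9.4206] v=[-0.7912]
Step 4: x=[9.3682] v=[-1.0484]
Step 5: x=[9.3032] v=[-1.3000]
Step 6: x=[9.2260] v=[-1.5447]
Step 7: x=[9.1369] v=[-1.7812]
Step 8: x=[9.0365] v=[-2.0082]
Step 9: x=[8.9253] v=[-2.2246]
Step 10: x=[8.8038] v=[-2.4292]
Step 11: x=[8.6728] v=[-2.6209]
Step 12: x=[8.5329] v=[-2.7986]
Step 13: x=[8.3848] v=[-2.9615]
Step 14: x=[8.2294] v=[-3.1086]
Step 15: x=[8.0674] v=[-3.2392]
Step 16: x=[7.8998] v=[-3.3526]
Step 17: x=[7.7274] v=[-3.4482]
Step 18: x=[7.5511] v=[-3.5255]
Step 19: x=[7.3719] v=[-3.5841]
Step 20: x=[7.1907] v=[-3.6236]
Step 21: x=[7.0085] v=[-3.6439]
Step 22: x=[6.8263] v=[-3.6448]
Step 23: x=[6.6450] v=[-3.6263]
Step 24: x=[6.4656] v=[-3.5886]
Step 25: x=[6.2890] v=[-3.5318]
Step 26: x=[6.1162] v=[-3.4563]
Step 27: x=[5.9481] v=[-3.3624]
Step 28: x=[5.7856] v=[-3.2506]
Step 29: x=[5.6295] v=[-3.1216]
Step 30: x=[5.4807] v=[-2.9760]
Step 31: x=[5.3400] v=[-2.8146]
Step 32: x=[5.2081] v=[-2.6382]
Step 33: x=[5.0857] v=[-2.4478]
Step 34: x=[4.9735] v=[-2.2444]
Step 35: x=[4.8720] v=[-2.0291]
Step 36: x=[4.7819] v=[-1.8030]
Step 37: x=[4.7035] v=[-1.5673]
Step 38: x=[4.6373] v=[-1.3233]
Step 39: x=[4.5837] v=[-1.0723]
Step 40: x=[4.5429] v=[-0.8156]
Step 41: x=[4.5152] v=[-0.5545]
Step 42: x=[4.5007] v=[-0.2905]
Step 43: x=[4.4995] v=[-0.0250]
Step 44: x=[4.5115] v=[0.2407]
First v>=0 after going negative at step 44, time=2.2000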